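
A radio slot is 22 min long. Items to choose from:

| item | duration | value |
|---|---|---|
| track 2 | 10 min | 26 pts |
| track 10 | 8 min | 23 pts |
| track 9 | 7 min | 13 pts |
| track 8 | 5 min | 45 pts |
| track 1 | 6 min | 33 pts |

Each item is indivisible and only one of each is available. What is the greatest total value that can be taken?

Check high-value combinations within 22 min:
- track 2+track 8+track 1: duration 10+5+6=21, value 26+45+33=104
- track 10+track 8+track 1: duration 8+5+6=19, value 23+45+33=101
- track 9+track 8+track 1: duration 7+5+6=18, value 13+45+33=91
Best: 104 pts.

104 pts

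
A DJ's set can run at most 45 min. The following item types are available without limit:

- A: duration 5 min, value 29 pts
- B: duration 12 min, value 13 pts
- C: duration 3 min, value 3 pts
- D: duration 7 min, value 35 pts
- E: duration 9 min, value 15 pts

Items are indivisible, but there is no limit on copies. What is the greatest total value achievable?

261 pts

Best value-per-unit is A at 29/5, and filling with it alone uses duration 9×5=45. No mix of the others beats 9×29 = 261.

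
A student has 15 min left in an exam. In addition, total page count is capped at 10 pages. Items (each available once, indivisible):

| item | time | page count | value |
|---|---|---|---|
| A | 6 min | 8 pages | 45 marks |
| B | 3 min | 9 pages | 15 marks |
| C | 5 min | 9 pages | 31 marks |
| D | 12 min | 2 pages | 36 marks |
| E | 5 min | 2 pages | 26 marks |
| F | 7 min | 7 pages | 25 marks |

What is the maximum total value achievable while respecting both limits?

Feasible sets respecting both limits:
- A+E: time 11, page count 10, value 71
- E+F: time 12, page count 9, value 51
- A: time 6, page count 8, value 45
Best: 71 marks.

71 marks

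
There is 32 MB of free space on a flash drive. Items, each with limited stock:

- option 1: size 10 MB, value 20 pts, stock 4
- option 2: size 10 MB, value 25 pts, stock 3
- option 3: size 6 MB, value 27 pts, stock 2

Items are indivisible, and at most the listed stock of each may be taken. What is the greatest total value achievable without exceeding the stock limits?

104 pts

Best selections within size 32 and stock limits:
- 2×option 2 + 2×option 3: size 32, value 104
- 1×option 1 + 1×option 2 + 2×option 3: size 32, value 99
- 2×option 1 + 2×option 3: size 32, value 94
- 1×option 2 + 2×option 3: size 22, value 79
Best: 104 pts.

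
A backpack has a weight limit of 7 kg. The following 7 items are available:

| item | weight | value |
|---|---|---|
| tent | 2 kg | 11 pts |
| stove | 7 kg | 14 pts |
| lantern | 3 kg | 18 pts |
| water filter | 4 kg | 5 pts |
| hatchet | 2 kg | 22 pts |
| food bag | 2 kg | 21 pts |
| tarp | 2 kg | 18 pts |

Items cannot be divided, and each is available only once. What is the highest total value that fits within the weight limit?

61 pts

This is a 0/1 knapsack; check combinations near the capacity.
- hatchet+food bag+tarp: weight 2+2+2=6, value 22+21+18=61
- lantern+hatchet+food bag: weight 3+2+2=7, value 18+22+21=61
- lantern+hatchet+tarp: weight 3+2+2=7, value 18+22+18=58
- lantern+food bag+tarp: weight 3+2+2=7, value 18+21+18=57
Best: 61 pts.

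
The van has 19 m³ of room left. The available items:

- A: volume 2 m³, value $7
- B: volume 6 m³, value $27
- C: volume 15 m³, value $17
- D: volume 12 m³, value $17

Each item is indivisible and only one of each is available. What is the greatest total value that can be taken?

This is a 0/1 knapsack; check combinations near the capacity.
- B+D: volume 6+12=18, value 27+17=44
- A+B: volume 2+6=8, value 7+27=34
- B: volume 6, value 27
Best: $44.

$44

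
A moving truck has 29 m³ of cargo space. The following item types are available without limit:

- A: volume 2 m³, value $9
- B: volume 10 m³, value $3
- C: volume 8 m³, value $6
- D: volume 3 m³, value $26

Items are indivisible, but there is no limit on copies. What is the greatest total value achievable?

$243

Best value-per-unit is D at 26/3; filling with it alone gives 9×26 = 234.
Optimal mix: 1×A + 9×D → volume 29, value 243.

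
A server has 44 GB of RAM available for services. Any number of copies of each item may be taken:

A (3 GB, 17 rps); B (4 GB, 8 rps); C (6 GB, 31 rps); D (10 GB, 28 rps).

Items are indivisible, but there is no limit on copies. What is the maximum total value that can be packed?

Best value-per-unit is A at 17/3, and filling with it alone uses memory 14×3=42. No mix of the others beats 14×17 = 238.

238 rps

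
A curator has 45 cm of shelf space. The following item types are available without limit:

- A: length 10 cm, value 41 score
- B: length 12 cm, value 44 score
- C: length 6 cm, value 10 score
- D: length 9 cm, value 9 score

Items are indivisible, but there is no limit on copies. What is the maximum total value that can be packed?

Best value-per-unit is A at 41/10; filling with it alone gives 4×41 = 164.
Optimal mix: 2×A + 2×B → length 44, value 170.

170 score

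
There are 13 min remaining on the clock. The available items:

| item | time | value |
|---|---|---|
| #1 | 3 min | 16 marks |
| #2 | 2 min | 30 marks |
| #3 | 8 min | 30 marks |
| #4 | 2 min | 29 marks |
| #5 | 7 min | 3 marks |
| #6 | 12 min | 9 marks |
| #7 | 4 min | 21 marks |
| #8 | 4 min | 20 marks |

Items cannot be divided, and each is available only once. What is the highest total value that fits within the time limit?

100 marks

Check high-value combinations within 13 min:
- #2+#4+#7+#8: time 2+2+4+4=12, value 30+29+21+20=100
- #1+#2+#4+#7: time 3+2+2+4=11, value 16+30+29+21=96
- #1+#2+#4+#8: time 3+2+2+4=11, value 16+30+29+20=95
- #2+#3+#4: time 2+8+2=12, value 30+30+29=89
Best: 100 marks.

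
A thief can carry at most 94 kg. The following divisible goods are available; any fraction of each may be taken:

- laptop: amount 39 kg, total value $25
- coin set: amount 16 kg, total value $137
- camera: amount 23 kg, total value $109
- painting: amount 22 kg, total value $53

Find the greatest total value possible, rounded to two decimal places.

Take in order of value per unit:
- coin set (137/16 per unit): all 16 → value 137, running total 137.00
- camera (109/23 per unit): all 23 → value 109, running total 246.00
- painting (53/22 per unit): all 22 → value 53, running total 299.00
- laptop (25/39 per unit): 33 of 39 → value 33×25/39 = 21.1538, running total 320.15
Total 320.15.

320.15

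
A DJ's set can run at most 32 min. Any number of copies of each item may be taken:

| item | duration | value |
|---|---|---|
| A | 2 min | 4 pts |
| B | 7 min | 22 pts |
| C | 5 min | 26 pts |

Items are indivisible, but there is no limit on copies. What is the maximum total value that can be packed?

Best value-per-unit is C at 26/5; filling with it alone gives 6×26 = 156.
Optimal mix: 1×A + 6×C → duration 32, value 160.

160 pts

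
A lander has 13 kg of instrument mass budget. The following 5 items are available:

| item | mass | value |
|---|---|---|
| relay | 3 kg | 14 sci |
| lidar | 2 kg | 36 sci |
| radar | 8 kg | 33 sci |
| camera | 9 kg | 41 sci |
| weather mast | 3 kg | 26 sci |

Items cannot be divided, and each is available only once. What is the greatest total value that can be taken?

Check high-value combinations within 13 kg:
- lidar+radar+weather mast: mass 2+8+3=13, value 36+33+26=95
- relay+lidar+radar: mass 3+2+8=13, value 14+36+33=83
- lidar+camera: mass 2+9=11, value 36+41=77
- relay+lidar+weather mast: mass 3+2+3=8, value 14+36+26=76
- lidar+radar: mass 2+8=10, value 36+33=69
Best: 95 sci.

95 sci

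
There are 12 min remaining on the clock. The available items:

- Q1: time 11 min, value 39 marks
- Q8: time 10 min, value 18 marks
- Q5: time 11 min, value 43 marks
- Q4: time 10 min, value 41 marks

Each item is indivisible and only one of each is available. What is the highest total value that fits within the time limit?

43 marks

Check high-value combinations within 12 min:
- Q5: time 11, value 43
- Q4: time 10, value 41
- Q1: time 11, value 39
Best: 43 marks.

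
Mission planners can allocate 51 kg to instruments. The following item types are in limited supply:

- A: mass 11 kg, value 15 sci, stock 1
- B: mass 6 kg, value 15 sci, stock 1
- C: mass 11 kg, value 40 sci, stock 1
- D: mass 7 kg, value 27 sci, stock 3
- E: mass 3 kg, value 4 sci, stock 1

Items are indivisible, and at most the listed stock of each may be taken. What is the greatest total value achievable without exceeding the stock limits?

Best selections within mass 51 and stock limits:
- 1×A + 1×B + 1×C + 3×D: mass 49, value 151
- 1×B + 1×C + 3×D + 1×E: mass 41, value 140
- 1×A + 1×C + 3×D + 1×E: mass 46, value 140
- 1×B + 1×C + 3×D: mass 38, value 136
Best: 151 sci.

151 sci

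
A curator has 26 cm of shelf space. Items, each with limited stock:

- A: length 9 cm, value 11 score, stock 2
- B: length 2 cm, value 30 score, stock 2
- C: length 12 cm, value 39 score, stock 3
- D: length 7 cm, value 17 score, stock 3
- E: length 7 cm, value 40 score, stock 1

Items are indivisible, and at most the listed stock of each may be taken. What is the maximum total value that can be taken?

Best selections within length 26 and stock limits:
- 2×B + 1×C + 1×E: length 23, value 139
- 2×B + 2×D + 1×E: length 25, value 134
Best: 139 score.

139 score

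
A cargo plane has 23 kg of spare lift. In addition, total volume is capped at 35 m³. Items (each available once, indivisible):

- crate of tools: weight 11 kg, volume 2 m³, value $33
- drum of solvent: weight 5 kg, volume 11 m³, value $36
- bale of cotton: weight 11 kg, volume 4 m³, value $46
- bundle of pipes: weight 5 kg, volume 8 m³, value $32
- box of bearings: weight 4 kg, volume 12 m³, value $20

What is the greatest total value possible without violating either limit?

Feasible sets respecting both limits:
- drum of solvent+bale of cotton+bundle of pipes: weight 21, volume 23, value 114
- drum of solvent+bale of cotton+box of bearings: weight 20, volume 27, value 102
- crate of tools+drum of solvent+bundle of pipes: weight 21, volume 21, value 101
- bale of cotton+bundle of pipes+box of bearings: weight 20, volume 24, value 98
Best: $114.

$114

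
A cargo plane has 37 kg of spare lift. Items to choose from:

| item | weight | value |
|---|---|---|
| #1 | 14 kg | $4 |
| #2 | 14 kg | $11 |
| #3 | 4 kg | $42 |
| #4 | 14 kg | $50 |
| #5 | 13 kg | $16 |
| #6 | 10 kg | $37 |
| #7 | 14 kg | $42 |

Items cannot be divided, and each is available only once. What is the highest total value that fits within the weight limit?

$134

Check high-value combinations within 37 kg:
- #3+#4+#7: weight 4+14+14=32, value 42+50+42=134
- #3+#4+#6: weight 4+14+10=28, value 42+50+37=129
- #3+#6+#7: weight 4+10+14=28, value 42+37+42=121
- #3+#4+#5: weight 4+14+13=31, value 42+50+16=108
- #2+#3+#4: weight 14+4+14=32, value 11+42+50=103
Best: $134.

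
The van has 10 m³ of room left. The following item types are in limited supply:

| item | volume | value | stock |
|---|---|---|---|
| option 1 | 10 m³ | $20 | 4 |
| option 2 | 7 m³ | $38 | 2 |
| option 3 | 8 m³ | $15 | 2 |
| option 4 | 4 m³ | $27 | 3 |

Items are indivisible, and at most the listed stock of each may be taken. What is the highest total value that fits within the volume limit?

Top feasible selections:
- 2×option 4: volume 8, value 54
- 1×option 2: volume 7, value 38
Best: $54.

$54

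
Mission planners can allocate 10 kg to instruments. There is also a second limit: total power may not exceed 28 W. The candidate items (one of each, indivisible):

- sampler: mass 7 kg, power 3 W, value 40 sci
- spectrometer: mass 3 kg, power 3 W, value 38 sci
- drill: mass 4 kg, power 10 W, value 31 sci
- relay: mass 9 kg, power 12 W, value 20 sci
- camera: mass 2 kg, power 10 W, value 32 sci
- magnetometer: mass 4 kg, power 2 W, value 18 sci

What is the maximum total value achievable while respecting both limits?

Feasible sets respecting both limits:
- spectrometer+drill+camera: mass 9, power 23, value 101
- spectrometer+camera+magnetometer: mass 9, power 15, value 88
- drill+camera+magnetometer: mass 10, power 22, value 81
- sampler+spectrometer: mass 10, power 6, value 78
Best: 101 sci.

101 sci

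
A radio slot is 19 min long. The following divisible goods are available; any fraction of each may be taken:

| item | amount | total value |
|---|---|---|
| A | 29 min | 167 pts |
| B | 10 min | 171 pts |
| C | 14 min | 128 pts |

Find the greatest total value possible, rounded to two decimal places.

253.29

Take in order of value per unit:
- B (171/10 per unit): all 10 → value 171, running total 171.00
- C (128/14 per unit): 9 of 14 → value 9×128/14 = 82.2857, running total 253.29
Total 253.29.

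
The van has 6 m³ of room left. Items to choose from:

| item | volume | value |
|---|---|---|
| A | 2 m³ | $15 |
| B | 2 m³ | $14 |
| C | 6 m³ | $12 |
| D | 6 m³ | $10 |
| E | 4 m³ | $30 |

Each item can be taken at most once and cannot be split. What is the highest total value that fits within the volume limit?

$45

Check high-value combinations within 6 m³:
- A+E: volume 2+4=6, value 15+30=45
- B+E: volume 2+4=6, value 14+30=44
- E: volume 4, value 30
- A+B: volume 2+2=4, value 15+14=29
Best: $45.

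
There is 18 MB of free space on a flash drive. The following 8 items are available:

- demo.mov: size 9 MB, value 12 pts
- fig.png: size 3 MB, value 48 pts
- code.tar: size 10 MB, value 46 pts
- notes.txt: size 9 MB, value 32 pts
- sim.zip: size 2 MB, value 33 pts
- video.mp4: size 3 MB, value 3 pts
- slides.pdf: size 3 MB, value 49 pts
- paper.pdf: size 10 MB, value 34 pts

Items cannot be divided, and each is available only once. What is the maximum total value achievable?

176 pts

Check high-value combinations within 18 MB:
- fig.png+code.tar+sim.zip+slides.pdf: size 3+10+2+3=18, value 48+46+33+49=176
- fig.png+sim.zip+slides.pdf+paper.pdf: size 3+2+3+10=18, value 48+33+49+34=164
- fig.png+notes.txt+sim.zip+slides.pdf: size 3+9+2+3=17, value 48+32+33+49=162
Best: 176 pts.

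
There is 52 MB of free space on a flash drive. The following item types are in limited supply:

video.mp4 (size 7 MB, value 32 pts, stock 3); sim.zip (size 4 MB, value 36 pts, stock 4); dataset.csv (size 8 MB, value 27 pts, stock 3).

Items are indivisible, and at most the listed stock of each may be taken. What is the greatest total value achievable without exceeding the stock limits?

267 pts

Best selections within size 52 and stock limits:
- 3×video.mp4 + 4×sim.zip + 1×dataset.csv: size 45, value 267
- 2×video.mp4 + 4×sim.zip + 2×dataset.csv: size 46, value 262
Best: 267 pts.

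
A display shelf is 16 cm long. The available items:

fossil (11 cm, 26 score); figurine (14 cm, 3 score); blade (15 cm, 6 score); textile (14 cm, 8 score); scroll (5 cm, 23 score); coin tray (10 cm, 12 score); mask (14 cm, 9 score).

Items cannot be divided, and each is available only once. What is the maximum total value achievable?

This is a 0/1 knapsack; check combinations near the capacity.
- fossil+scroll: length 11+5=16, value 26+23=49
- scroll+coin tray: length 5+10=15, value 23+12=35
- fossil: length 11, value 26
- scroll: length 5, value 23
Best: 49 score.

49 score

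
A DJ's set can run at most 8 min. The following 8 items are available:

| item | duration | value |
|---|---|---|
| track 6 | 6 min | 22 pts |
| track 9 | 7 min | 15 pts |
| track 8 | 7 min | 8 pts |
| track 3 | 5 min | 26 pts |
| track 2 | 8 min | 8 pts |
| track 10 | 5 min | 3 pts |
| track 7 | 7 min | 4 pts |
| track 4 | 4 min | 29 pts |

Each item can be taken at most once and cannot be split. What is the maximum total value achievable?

29 pts

Check high-value combinations within 8 min:
- track 4: duration 4, value 29
- track 3: duration 5, value 26
- track 6: duration 6, value 22
- track 9: duration 7, value 15
Best: 29 pts.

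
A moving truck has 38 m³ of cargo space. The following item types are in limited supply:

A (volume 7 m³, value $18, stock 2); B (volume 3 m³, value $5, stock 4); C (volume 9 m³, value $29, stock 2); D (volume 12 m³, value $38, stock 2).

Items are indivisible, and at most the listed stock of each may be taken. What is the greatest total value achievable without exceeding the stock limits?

Top feasible selections:
- 1×A + 2×C + 1×D: volume 37, value 114
- 2×A + 2×D: volume 38, value 112
- 1×B + 1×C + 2×D: volume 36, value 110
Best: $114.

$114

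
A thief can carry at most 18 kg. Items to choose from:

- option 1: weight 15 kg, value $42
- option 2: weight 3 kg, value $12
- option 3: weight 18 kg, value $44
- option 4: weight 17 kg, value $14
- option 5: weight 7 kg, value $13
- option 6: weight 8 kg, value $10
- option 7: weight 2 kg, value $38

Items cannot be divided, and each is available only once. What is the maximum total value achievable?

Check high-value combinations within 18 kg:
- option 1+option 7: weight 15+2=17, value 42+38=80
- option 2+option 5+option 7: weight 3+7+2=12, value 12+13+38=63
- option 5+option 6+option 7: weight 7+8+2=17, value 13+10+38=61
Best: $80.

$80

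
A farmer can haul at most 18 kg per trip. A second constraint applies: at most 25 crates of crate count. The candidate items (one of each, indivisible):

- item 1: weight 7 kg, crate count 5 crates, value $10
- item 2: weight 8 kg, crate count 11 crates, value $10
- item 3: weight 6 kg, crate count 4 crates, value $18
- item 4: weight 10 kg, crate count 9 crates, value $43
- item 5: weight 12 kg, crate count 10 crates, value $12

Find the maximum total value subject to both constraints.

Feasible sets respecting both limits:
- item 3+item 4: weight 16, crate count 13, value 61
- item 1+item 4: weight 17, crate count 14, value 53
- item 2+item 4: weight 18, crate count 20, value 53
- item 4: weight 10, crate count 9, value 43
Best: $61.

$61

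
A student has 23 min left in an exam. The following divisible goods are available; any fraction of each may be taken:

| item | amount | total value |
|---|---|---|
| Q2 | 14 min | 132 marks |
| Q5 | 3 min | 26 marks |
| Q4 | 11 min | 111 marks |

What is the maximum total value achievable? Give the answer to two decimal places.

224.14

Take in order of value per unit:
- Q4 (111/11 per unit): all 11 → value 111, running total 111.00
- Q2 (132/14 per unit): 12 of 14 → value 12×132/14 = 113.1429, running total 224.14
Total 224.14.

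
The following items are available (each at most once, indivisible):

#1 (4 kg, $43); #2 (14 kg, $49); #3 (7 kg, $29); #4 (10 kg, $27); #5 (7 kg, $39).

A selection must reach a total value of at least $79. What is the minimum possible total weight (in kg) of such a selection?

11

Subsets with value ≥ 79, sorted by total weight:
- #1+#5: weight 11, value 82
- #1+#3+#5: weight 18, value 111
- #1+#2: weight 18, value 92
- #1+#4+#5: weight 21, value 109
Minimum weight: 11 kg.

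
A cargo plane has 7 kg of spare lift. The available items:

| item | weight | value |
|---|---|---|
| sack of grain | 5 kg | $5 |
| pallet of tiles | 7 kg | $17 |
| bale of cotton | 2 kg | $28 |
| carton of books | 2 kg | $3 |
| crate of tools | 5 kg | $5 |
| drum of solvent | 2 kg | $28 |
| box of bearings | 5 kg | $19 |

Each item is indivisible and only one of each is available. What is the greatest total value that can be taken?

This is a 0/1 knapsack; check combinations near the capacity.
- bale of cotton+carton of books+drum of solvent: weight 2+2+2=6, value 28+3+28=59
- bale of cotton+drum of solvent: weight 2+2=4, value 28+28=56
- bale of cotton+box of bearings: weight 2+5=7, value 28+19=47
- drum of solvent+box of bearings: weight 2+5=7, value 28+19=47
Best: $59.

$59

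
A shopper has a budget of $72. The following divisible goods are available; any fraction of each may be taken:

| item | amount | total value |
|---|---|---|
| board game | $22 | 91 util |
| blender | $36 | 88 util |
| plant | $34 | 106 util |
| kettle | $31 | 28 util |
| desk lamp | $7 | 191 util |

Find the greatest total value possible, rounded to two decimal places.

410.00

Take in order of value per unit:
- desk lamp (191/7 per unit): all 7 → value 191, running total 191.00
- board game (91/22 per unit): all 22 → value 91, running total 282.00
- plant (106/34 per unit): all 34 → value 106, running total 388.00
- blender (88/36 per unit): 9 of 36 → value 9×88/36 = 22.0000, running total 410.00
Total 410.00.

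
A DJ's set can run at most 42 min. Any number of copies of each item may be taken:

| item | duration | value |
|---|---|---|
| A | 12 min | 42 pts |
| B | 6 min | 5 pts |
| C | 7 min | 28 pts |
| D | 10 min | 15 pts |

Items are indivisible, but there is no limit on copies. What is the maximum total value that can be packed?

Best value-per-unit is C at 28/7, and filling with it alone uses duration 6×7=42. No mix of the others beats 6×28 = 168.

168 pts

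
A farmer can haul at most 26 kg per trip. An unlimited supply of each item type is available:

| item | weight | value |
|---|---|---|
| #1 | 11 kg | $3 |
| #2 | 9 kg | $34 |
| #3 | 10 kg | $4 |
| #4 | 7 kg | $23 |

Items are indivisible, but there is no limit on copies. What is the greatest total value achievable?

$91

Best value-per-unit is #2 at 34/9; filling with it alone gives 2×34 = 68.
Optimal mix: 2×#2 + 1×#4 → weight 25, value 91.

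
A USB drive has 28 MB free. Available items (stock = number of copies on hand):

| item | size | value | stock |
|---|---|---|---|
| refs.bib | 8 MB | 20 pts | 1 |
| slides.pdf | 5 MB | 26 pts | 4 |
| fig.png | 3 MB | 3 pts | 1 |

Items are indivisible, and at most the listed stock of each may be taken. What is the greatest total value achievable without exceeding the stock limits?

Top feasible selections:
- 1×refs.bib + 4×slides.pdf: size 28, value 124
- 4×slides.pdf + 1×fig.png: size 23, value 107
- 4×slides.pdf: size 20, value 104
Best: 124 pts.

124 pts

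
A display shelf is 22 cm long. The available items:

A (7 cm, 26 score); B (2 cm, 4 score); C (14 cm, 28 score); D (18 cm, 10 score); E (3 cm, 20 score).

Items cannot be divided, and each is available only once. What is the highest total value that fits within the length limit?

Check high-value combinations within 22 cm:
- A+C: length 7+14=21, value 26+28=54
- B+C+E: length 2+14+3=19, value 4+28+20=52
- A+B+E: length 7+2+3=12, value 26+4+20=50
- C+E: length 14+3=17, value 28+20=48
Best: 54 score.

54 score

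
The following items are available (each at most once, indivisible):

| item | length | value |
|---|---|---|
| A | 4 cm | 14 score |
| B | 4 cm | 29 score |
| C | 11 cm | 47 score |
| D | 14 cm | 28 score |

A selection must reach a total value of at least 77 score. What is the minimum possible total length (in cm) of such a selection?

Subsets with value ≥ 77, sorted by total length:
- A+B+C: length 19, value 90
- B+C+D: length 29, value 104
Minimum length: 19 cm.

19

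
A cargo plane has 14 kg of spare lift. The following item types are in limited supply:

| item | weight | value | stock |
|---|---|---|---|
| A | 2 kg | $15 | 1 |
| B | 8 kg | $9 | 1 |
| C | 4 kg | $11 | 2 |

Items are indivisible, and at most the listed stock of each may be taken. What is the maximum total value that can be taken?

Top feasible selections:
- 1×A + 2×C: weight 10, value 37
- 1×A + 1×B + 1×C: weight 14, value 35
- 1×A + 1×C: weight 6, value 26
Best: $37.

$37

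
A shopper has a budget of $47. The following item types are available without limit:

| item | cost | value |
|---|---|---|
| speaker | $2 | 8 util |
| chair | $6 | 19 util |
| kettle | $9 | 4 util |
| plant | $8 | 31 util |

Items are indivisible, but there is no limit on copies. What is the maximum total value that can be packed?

184 util

Best value-per-unit is speaker at 8/2, and filling with it alone uses cost 23×2=46. No mix of the others beats 23×8 = 184.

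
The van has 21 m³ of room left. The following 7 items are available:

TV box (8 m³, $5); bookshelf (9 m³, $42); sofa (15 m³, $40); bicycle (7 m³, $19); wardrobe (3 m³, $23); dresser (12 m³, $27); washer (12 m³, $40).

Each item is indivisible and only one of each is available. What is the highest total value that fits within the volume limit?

$84

Check high-value combinations within 21 m³:
- bookshelf+bicycle+wardrobe: volume 9+7+3=19, value 42+19+23=84
- bookshelf+washer: volume 9+12=21, value 42+40=82
- TV box+bookshelf+wardrobe: volume 8+9+3=20, value 5+42+23=70
Best: $84.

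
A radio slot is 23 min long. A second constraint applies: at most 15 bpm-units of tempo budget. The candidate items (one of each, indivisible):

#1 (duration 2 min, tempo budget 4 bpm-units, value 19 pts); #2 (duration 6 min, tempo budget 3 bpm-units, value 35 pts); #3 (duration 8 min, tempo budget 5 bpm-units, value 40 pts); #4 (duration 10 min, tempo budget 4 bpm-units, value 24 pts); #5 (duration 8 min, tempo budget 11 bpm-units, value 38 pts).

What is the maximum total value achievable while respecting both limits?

94 pts

Feasible sets respecting both limits:
- #1+#2+#3: duration 16, tempo budget 12, value 94
- #1+#3+#4: duration 20, tempo budget 13, value 83
- #1+#2+#4: duration 18, tempo budget 11, value 78
Best: 94 pts.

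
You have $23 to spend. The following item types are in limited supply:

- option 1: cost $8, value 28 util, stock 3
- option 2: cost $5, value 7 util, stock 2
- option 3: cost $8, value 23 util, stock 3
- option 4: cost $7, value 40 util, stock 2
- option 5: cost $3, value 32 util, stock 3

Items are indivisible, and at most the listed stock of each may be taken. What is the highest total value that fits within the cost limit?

Best selections within cost 23 and stock limits:
- 2×option 4 + 3×option 5: cost 23, value 176
- 2×option 4 + 2×option 5: cost 20, value 144
Best: 176 util.

176 util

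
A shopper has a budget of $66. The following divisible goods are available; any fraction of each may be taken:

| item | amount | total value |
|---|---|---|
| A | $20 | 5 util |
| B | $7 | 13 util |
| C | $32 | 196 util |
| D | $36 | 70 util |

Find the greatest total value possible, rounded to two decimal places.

Take in order of value per unit:
- C (196/32 per unit): all 32 → value 196, running total 196.00
- D (70/36 per unit): 34 of 36 → value 34×70/36 = 66.1111, running total 262.11
Total 262.11.

262.11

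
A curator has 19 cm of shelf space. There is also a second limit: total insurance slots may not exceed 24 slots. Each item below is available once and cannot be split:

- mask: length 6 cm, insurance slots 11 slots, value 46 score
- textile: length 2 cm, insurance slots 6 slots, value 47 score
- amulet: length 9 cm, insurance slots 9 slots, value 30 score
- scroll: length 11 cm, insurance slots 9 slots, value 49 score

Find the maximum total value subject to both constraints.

96 score

Feasible sets respecting both limits:
- textile+scroll: length 13, insurance slots 15, value 96
- mask+scroll: length 17, insurance slots 20, value 95
- mask+textile: length 8, insurance slots 17, value 93
- textile+amulet: length 11, insurance slots 15, value 77
Best: 96 score.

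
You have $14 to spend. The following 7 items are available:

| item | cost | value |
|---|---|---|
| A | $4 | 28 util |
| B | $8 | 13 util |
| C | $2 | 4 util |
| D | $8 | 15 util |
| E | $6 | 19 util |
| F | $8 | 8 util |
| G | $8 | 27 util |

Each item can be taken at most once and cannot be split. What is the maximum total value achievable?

Check high-value combinations within $14:
- A+C+G: cost 4+2+8=14, value 28+4+27=59
- A+G: cost 4+8=12, value 28+27=55
- A+C+E: cost 4+2+6=12, value 28+4+19=51
Best: 59 util.

59 util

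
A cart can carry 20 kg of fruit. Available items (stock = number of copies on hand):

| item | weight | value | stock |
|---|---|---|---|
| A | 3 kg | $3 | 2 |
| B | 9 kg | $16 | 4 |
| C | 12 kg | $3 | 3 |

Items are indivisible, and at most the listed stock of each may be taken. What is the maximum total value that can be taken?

$32

Top feasible selections:
- 2×B: weight 18, value 32
- 2×A + 1×B: weight 15, value 22
- 1×A + 1×B: weight 12, value 19
Best: $32.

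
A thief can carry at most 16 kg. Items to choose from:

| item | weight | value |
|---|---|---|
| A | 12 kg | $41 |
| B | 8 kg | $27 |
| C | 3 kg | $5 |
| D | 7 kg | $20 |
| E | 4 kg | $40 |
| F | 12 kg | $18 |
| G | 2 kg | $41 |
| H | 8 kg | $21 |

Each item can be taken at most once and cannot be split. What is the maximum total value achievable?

This is a 0/1 knapsack; check combinations near the capacity.
- B+E+G: weight 8+4+2=14, value 27+40+41=108
- C+D+E+G: weight 3+7+4+2=16, value 5+20+40+41=106
- E+G+H: weight 4+2+8=14, value 40+41+21=102
- D+E+G: weight 7+4+2=13, value 20+40+41=101
- C+E+G: weight 3+4+2=9, value 5+40+41=86
Best: $108.

$108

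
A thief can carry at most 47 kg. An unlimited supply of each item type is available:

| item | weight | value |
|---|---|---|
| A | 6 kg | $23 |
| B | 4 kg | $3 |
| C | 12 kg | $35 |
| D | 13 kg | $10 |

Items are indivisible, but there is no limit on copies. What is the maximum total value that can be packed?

Best value-per-unit is A at 23/6; filling with it alone gives 7×23 = 161.
Optimal mix: 7×A + 1×B → weight 46, value 164.

$164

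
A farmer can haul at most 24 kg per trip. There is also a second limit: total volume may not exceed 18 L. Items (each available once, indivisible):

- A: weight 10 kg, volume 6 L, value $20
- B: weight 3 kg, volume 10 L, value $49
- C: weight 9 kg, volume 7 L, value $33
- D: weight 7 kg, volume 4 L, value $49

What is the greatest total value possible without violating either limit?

$98

Feasible sets respecting both limits:
- B+D: weight 10, volume 14, value 98
- B+C: weight 12, volume 17, value 82
- C+D: weight 16, volume 11, value 82
Best: $98.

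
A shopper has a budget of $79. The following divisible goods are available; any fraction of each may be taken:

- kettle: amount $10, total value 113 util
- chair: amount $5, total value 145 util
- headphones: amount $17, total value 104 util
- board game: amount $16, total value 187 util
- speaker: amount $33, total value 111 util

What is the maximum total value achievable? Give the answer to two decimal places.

Take in order of value per unit:
- chair (145/5 per unit): all 5 → value 145, running total 145.00
- board game (187/16 per unit): all 16 → value 187, running total 332.00
- kettle (113/10 per unit): all 10 → value 113, running total 445.00
- headphones (104/17 per unit): all 17 → value 104, running total 549.00
- speaker (111/33 per unit): 31 of 33 → value 31×111/33 = 104.2727, running total 653.27
Total 653.27.

653.27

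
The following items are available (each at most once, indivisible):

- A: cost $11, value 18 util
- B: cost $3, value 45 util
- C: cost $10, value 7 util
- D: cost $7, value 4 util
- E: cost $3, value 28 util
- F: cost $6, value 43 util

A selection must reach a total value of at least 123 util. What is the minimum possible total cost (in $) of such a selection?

Subsets with value ≥ 123, sorted by total cost:
- B+C+E+F: cost 22, value 123
- A+B+E+F: cost 23, value 134
Minimum cost: 22 $.

22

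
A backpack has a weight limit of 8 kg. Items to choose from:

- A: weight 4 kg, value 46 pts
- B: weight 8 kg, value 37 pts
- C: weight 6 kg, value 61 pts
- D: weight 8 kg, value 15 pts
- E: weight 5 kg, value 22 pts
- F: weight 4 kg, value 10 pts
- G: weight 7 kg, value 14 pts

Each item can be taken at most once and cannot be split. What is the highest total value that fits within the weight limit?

This is a 0/1 knapsack; check combinations near the capacity.
- C: weight 6, value 61
- A+F: weight 4+4=8, value 46+10=56
- A: weight 4, value 46
- B: weight 8, value 37
- E: weight 5, value 22
Best: 61 pts.

61 pts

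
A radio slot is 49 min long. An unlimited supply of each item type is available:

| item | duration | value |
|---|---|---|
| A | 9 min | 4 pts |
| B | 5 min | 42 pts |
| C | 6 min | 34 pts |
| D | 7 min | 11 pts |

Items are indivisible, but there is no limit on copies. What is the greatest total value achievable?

378 pts

Best value-per-unit is B at 42/5, and filling with it alone uses duration 9×5=45. No mix of the others beats 9×42 = 378.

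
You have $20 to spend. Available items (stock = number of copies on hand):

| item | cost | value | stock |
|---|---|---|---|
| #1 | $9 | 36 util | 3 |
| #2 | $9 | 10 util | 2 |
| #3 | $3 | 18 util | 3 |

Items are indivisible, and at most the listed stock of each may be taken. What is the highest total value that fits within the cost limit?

90 util

Top feasible selections:
- 1×#1 + 3×#3: cost 18, value 90
- 1×#1 + 2×#3: cost 15, value 72
Best: 90 util.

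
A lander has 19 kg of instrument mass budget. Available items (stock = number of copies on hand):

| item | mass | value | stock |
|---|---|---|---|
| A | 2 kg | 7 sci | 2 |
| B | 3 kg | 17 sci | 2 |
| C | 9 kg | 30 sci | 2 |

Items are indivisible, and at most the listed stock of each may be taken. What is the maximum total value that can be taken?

78 sci

Best selections within mass 19 and stock limits:
- 2×A + 2×B + 1×C: mass 19, value 78
- 1×A + 2×B + 1×C: mass 17, value 71
- 2×B + 1×C: mass 15, value 64
Best: 78 sci.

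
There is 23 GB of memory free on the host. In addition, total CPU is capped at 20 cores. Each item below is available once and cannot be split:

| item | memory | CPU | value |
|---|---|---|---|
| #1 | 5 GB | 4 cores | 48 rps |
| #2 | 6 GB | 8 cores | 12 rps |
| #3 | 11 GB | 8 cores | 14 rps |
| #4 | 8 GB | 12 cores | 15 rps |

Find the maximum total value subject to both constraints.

Feasible sets respecting both limits:
- #1+#2+#3: memory 22, CPU 20, value 74
- #1+#4: memory 13, CPU 16, value 63
- #1+#3: memory 16, CPU 12, value 62
Best: 74 rps.

74 rps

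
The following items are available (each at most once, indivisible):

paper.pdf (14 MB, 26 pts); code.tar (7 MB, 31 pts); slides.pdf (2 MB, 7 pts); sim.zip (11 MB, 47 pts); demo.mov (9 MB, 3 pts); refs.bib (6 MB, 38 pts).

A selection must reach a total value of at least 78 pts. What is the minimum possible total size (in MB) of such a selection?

Subsets with value ≥ 78, sorted by total size:
- sim.zip+refs.bib: size 17, value 85
- code.tar+sim.zip: size 18, value 78
Minimum size: 17 MB.

17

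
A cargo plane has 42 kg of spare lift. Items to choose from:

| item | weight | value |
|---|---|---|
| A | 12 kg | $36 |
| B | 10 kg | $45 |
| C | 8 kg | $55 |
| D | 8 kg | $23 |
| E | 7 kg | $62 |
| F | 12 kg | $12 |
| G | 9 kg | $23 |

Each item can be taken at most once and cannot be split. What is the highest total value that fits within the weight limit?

$208

Check high-value combinations within 42 kg:
- B+C+D+E+G: weight 10+8+8+7+9=42, value 45+55+23+62+23=208
- A+B+C+E: weight 12+10+8+7=37, value 36+45+55+62=198
- B+C+D+E: weight 10+8+8+7=33, value 45+55+23+62=185
Best: $208.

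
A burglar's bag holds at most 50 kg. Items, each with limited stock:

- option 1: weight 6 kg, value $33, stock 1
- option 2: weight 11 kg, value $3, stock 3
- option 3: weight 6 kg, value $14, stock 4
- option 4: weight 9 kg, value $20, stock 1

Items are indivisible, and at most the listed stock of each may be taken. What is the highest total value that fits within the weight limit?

$112

Top feasible selections:
- 1×option 1 + 1×option 2 + 4×option 3 + 1×option 4: weight 50, value 112
- 1×option 1 + 4×option 3 + 1×option 4: weight 39, value 109
- 1×option 1 + 1×option 2 + 3×option 3 + 1×option 4: weight 44, value 98
- 1×option 1 + 3×option 3 + 1×option 4: weight 33, value 95
Best: $112.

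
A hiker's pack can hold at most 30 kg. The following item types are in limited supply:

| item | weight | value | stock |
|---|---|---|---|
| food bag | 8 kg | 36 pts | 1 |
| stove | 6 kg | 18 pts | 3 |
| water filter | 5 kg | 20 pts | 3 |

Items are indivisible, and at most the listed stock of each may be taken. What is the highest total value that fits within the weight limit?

Best selections within weight 30 and stock limits:
- 1×food bag + 1×stove + 3×water filter: weight 29, value 114
- 1×food bag + 2×stove + 2×water filter: weight 30, value 112
- 1×food bag + 3×water filter: weight 23, value 96
- 2×stove + 3×water filter: weight 27, value 96
Best: 114 pts.

114 pts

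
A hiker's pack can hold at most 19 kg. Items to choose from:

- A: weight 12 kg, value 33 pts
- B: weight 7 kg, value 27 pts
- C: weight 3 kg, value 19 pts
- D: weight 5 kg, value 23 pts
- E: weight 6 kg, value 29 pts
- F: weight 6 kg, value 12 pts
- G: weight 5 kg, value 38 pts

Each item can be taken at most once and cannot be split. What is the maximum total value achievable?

109 pts

Check high-value combinations within 19 kg:
- C+D+E+G: weight 3+5+6+5=19, value 19+23+29+38=109
- B+E+G: weight 7+6+5=18, value 27+29+38=94
- C+D+F+G: weight 3+5+6+5=19, value 19+23+12+38=92
Best: 109 pts.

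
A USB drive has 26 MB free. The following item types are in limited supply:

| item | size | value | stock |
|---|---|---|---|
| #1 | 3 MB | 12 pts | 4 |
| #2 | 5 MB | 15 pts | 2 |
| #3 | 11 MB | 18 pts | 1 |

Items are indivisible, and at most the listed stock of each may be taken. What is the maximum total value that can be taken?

78 pts

Top feasible selections:
- 4×#1 + 2×#2: size 22, value 78
- 3×#1 + 1×#2 + 1×#3: size 25, value 69
Best: 78 pts.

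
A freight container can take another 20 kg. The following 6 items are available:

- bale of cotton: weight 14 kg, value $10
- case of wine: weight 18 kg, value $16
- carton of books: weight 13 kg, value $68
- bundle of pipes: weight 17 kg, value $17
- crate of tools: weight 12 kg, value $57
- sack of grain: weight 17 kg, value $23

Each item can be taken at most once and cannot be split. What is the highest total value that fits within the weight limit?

$68

Check high-value combinations within 20 kg:
- carton of books: weight 13, value 68
- crate of tools: weight 12, value 57
- sack of grain: weight 17, value 23
Best: $68.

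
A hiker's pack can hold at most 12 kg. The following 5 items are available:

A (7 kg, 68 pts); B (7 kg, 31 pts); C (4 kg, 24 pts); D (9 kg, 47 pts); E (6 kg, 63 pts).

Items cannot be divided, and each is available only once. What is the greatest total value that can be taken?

This is a 0/1 knapsack; check combinations near the capacity.
- A+C: weight 7+4=11, value 68+24=92
- C+E: weight 4+6=10, value 24+63=87
- A: weight 7, value 68
- E: weight 6, value 63
- B+C: weight 7+4=11, value 31+24=55
Best: 92 pts.

92 pts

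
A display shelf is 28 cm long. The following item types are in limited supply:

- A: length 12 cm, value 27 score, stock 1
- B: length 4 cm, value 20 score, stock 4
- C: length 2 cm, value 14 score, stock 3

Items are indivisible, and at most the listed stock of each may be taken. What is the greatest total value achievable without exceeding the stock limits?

122 score

Best selections within length 28 and stock limits:
- 4×B + 3×C: length 22, value 122
- 1×A + 3×B + 2×C: length 28, value 115
Best: 122 score.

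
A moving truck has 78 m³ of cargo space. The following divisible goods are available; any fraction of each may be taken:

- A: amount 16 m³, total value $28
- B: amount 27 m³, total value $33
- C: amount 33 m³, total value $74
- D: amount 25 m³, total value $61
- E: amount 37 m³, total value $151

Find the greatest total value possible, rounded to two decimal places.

247.88

Take in order of value per unit:
- E (151/37 per unit): all 37 → value 151, running total 151.00
- D (61/25 per unit): all 25 → value 61, running total 212.00
- C (74/33 per unit): 16 of 33 → value 16×74/33 = 35.8788, running total 247.88
Total 247.88.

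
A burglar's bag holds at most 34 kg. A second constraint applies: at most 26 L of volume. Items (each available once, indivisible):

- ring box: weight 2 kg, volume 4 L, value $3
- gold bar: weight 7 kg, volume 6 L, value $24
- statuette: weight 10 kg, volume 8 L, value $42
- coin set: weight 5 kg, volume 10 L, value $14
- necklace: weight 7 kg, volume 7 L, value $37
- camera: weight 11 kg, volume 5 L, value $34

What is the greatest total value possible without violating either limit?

$116

Feasible sets respecting both limits:
- ring box+statuette+necklace+camera: weight 30, volume 24, value 116
- statuette+necklace+camera: weight 28, volume 20, value 113
- ring box+gold bar+statuette+necklace: weight 26, volume 25, value 106
Best: $116.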